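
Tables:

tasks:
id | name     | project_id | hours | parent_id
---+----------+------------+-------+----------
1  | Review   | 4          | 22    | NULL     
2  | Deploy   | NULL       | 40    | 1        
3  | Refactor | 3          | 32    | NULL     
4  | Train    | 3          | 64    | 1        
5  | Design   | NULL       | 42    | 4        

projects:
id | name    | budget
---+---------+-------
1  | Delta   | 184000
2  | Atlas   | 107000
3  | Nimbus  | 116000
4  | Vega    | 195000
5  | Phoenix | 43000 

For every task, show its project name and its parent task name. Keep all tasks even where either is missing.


Two LEFT JOINs from the same base table tasks: one to projects via project_id, one to tasks itself via parent_id. Both are LEFT so every task is preserved.
Match against projects:
  - task 1 (Review): project_id=4 -> matches Vega
  - task 2 (Deploy): project_id=NULL, no match -> kept with NULL
  - task 3 (Refactor): project_id=3 -> matches Nimbus
  - task 4 (Train): project_id=3 -> matches Nimbus
  - task 5 (Design): project_id=NULL, no match -> kept with NULL
Match against tasks (self):
  - task 1 (Review): parent_id=NULL -> NULL
  - task 2 (Deploy): parent_id=1 -> Review
  - task 3 (Refactor): parent_id=NULL -> NULL
  - task 4 (Train): parent_id=1 -> Review
  - task 5 (Design): parent_id=4 -> Train

SQL:
SELECT a.name, b.name AS project, c.name AS parent
FROM tasks a
LEFT JOIN projects b ON a.project_id = b.id
LEFT JOIN tasks c ON a.parent_id = c.id

Result:
name     | project | parent
---------+---------+-------
Review   | Vega    | NULL  
Deploy   | NULL    | Review
Refactor | Nimbus  | NULL  
Train    | Nimbus  | Review
Design   | NULL    | Train 


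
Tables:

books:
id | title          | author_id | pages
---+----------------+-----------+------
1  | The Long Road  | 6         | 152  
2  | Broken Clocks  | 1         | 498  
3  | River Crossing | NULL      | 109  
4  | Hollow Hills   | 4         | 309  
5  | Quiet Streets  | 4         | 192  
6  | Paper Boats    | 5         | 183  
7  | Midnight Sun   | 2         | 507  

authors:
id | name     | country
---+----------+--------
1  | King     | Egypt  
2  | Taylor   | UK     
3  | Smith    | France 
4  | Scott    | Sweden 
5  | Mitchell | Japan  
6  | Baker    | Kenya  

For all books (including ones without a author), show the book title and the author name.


LEFT JOIN keeps every row from books (the left table); where author_id has no match in authors, the author columns become NULL. Walk through each book:
  - book 1 (The Long Road): author_id=6 -> matches Baker
  - book 2 (Broken Clocks): author_id=1 -> matches King
  - book 3 (River Crossing): author_id=NULL, no match -> kept with NULL
  - book 4 (Hollow Hills): author_id=4 -> matches Scott
  - book 5 (Quiet Streets): author_id=4 -> matches Scott
  - book 6 (Paper Boats): author_id=5 -> matches Mitchell
  - book 7 (Midnight Sun): author_id=2 -> matches Taylor
All 7 rows appear; 1 has NULL author.

SQL:
SELECT a.title, b.name AS author
FROM books a
LEFT JOIN authors b ON a.author_id = b.id

Result:
title          | author  
---------------+---------
The Long Road  | Baker   
Broken Clocks  | King    
River Crossing | NULL    
Hollow Hills   | Scott   
Quiet Streets  | Scott   
Paper Boats    | Mitchell
Midnight Sun   | Taylor  


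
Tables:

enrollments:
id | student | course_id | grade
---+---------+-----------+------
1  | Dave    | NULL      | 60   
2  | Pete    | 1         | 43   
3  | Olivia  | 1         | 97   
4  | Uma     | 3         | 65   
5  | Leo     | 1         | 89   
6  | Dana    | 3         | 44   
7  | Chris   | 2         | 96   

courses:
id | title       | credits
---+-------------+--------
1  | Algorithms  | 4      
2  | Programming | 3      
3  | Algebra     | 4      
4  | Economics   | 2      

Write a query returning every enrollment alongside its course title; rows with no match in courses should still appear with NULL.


LEFT JOIN keeps every row from enrollments (the left table); where course_id has no match in courses, the course columns become NULL. Walk through each enrollment:
  - enrollment 1 (Dave): course_id=NULL, no match -> kept with NULL
  - enrollment 2 (Pete): course_id=1 -> matches Algorithms
  - enrollment 3 (Olivia): course_id=1 -> matches Algorithms
  - enrollment 4 (Uma): course_id=3 -> matches Algebra
  - enrollment 5 (Leo): course_id=1 -> matches Algorithms
  - enrollment 6 (Dana): course_id=3 -> matches Algebra
  - enrollment 7 (Chris): course_id=2 -> matches Programming
All 7 rows appear; 1 has NULL course.

SQL:
SELECT a.student, b.title AS course
FROM enrollments a
LEFT JOIN courses b ON a.course_id = b.id

Result:
student | course     
--------+------------
Dave    | NULL       
Pete    | Algorithms 
Olivia  | Algorithms 
Uma     | Algebra    
Leo     | Algorithms 
Dana    | Algebra    
Chris   | Programming


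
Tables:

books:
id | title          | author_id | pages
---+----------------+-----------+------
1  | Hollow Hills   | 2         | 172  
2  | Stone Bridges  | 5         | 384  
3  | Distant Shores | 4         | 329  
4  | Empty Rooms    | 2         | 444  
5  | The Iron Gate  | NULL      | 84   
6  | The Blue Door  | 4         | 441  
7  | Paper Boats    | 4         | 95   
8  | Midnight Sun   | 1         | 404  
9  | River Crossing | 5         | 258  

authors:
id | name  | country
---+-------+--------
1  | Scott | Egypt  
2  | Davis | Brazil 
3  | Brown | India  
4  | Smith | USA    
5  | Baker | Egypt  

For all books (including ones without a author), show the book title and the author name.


LEFT JOIN keeps every row from books (the left table); where author_id has no match in authors, the author columns become NULL. Walk through each book:
  - book 1 (Hollow Hills): author_id=2 -> matches Davis
  - book 2 (Stone Bridges): author_id=5 -> matches Baker
  - book 3 (Distant Shores): author_id=4 -> matches Smith
  - book 4 (Empty Rooms): author_id=2 -> matches Davis
  - book 5 (The Iron Gate): author_id=NULL, no match -> kept with NULL
  - book 6 (The Blue Door): author_id=4 -> matches Smith
  - book 7 (Paper Boats): author_id=4 -> matches Smith
  - book 8 (Midnight Sun): author_id=1 -> matches Scott
  - book 9 (River Crossing): author_id=5 -> matches Baker
All 9 rows appear; 1 has NULL author.

SQL:
SELECT a.title, b.name AS author
FROM books a
LEFT JOIN authors b ON a.author_id = b.id

Result:
title          | author
---------------+-------
Hollow Hills   | Davis 
Stone Bridges  | Baker 
Distant Shores | Smith 
Empty Rooms    | Davis 
The Iron Gate  | NULL  
The Blue Door  | Smith 
Paper Boats    | Smith 
Midnight Sun   | Scott 
River Crossing | Baker 


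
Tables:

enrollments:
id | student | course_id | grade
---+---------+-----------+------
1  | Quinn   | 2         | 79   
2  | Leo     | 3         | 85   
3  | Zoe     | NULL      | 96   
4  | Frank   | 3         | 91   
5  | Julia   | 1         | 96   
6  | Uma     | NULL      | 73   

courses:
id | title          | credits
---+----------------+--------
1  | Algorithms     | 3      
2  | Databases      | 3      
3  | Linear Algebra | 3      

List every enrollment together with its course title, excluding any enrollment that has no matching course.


INNER JOIN keeps only enrollments rows whose course_id matches an id in courses. Walk through each enrollment:
  - enrollment 1 (Quinn): course_id=2 -> matches Databases
  - enrollment 2 (Leo): course_id=3 -> matches Linear Algebra
  - enrollment 3 (Zoe): course_id=NULL, no match -> dropped
  - enrollment 4 (Frank): course_id=3 -> matches Linear Algebra
  - enrollment 5 (Julia): course_id=1 -> matches Algorithms
  - enrollment 6 (Uma): course_id=NULL, no match -> dropped
So 2 of 6 rows are dropped.

SQL:
SELECT a.student, b.title AS course
FROM enrollments a
INNER JOIN courses b ON a.course_id = b.id

Result:
student | course        
--------+---------------
Quinn   | Databases     
Leo     | Linear Algebra
Frank   | Linear Algebra
Julia   | Algorithms    


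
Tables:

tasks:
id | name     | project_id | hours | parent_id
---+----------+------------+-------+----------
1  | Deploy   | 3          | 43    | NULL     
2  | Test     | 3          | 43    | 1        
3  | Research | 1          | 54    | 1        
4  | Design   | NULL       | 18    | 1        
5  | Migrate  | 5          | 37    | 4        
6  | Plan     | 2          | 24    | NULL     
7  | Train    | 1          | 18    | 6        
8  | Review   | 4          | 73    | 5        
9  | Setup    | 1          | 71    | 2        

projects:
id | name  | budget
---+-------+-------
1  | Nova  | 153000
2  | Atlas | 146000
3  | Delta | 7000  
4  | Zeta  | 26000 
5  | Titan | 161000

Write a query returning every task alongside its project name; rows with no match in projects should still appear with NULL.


LEFT JOIN keeps every row from tasks (the left table); where project_id has no match in projects, the project columns become NULL. Walk through each task:
  - task 1 (Deploy): project_id=3 -> matches Delta
  - task 2 (Test): project_id=3 -> matches Delta
  - task 3 (Research): project_id=1 -> matches Nova
  - task 4 (Design): project_id=NULL, no match -> kept with NULL
  - task 5 (Migrate): project_id=5 -> matches Titan
  - task 6 (Plan): project_id=2 -> matches Atlas
  - task 7 (Train): project_id=1 -> matches Nova
  - task 8 (Review): project_id=4 -> matches Zeta
  - task 9 (Setup): project_id=1 -> matches Nova
All 9 rows appear; 1 has NULL project.

SQL:
SELECT a.name, b.name AS project
FROM tasks a
LEFT JOIN projects b ON a.project_id = b.id

Result:
name     | project
---------+--------
Deploy   | Delta  
Test     | Delta  
Research | Nova   
Design   | NULL   
Migrate  | Titan  
Plan     | Atlas  
Train    | Nova   
Review   | Zeta   
Setup    | Nova   


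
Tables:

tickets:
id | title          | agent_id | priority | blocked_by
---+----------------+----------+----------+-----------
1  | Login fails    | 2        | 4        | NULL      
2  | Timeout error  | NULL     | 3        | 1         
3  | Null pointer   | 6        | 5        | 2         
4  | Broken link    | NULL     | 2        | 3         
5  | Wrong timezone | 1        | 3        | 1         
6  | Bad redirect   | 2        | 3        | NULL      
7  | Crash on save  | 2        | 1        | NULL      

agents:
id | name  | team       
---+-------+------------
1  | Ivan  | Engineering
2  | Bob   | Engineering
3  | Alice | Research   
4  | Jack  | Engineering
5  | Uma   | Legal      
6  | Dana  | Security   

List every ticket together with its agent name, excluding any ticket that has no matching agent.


INNER JOIN keeps only tickets rows whose agent_id matches an id in agents. Walk through each ticket:
  - ticket 1 (Login fails): agent_id=2 -> matches Bob
  - ticket 2 (Timeout error): agent_id=NULL, no match -> dropped
  - ticket 3 (Null pointer): agent_id=6 -> matches Dana
  - ticket 4 (Broken link): agent_id=NULL, no match -> dropped
  - ticket 5 (Wrong timezone): agent_id=1 -> matches Ivan
  - ticket 6 (Bad redirect): agent_id=2 -> matches Bob
  - ticket 7 (Crash on save): agent_id=2 -> matches Bob
So 2 of 7 rows are dropped.

SQL:
SELECT a.title, b.name AS agent
FROM tickets a
INNER JOIN agents b ON a.agent_id = b.id

Result:
title          | agent
---------------+------
Login fails    | Bob  
Null pointer   | Dana 
Wrong timezone | Ivan 
Bad redirect   | Bob  
Crash on save  | Bob  


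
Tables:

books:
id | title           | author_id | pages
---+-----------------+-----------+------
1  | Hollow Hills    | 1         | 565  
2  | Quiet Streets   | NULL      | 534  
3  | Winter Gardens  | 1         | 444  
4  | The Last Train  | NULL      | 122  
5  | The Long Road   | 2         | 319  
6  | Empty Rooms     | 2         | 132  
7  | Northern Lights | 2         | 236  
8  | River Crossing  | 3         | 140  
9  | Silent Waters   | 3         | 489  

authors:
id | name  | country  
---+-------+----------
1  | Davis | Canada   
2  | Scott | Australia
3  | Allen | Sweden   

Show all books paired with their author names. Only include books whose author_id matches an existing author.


INNER JOIN keeps only books rows whose author_id matches an id in authors. Walk through each book:
  - book 1 (Hollow Hills): author_id=1 -> matches Davis
  - book 2 (Quiet Streets): author_id=NULL, no match -> dropped
  - book 3 (Winter Gardens): author_id=1 -> matches Davis
  - book 4 (The Last Train): author_id=NULL, no match -> dropped
  - book 5 (The Long Road): author_id=2 -> matches Scott
  - book 6 (Empty Rooms): author_id=2 -> matches Scott
  - book 7 (Northern Lights): author_id=2 -> matches Scott
  - book 8 (River Crossing): author_id=3 -> matches Allen
  - book 9 (Silent Waters): author_id=3 -> matches Allen
So 2 of 9 rows are dropped.

SQL:
SELECT a.title, b.name AS author
FROM books a
INNER JOIN authors b ON a.author_id = b.id

Result:
title           | author
----------------+-------
Hollow Hills    | Davis 
Winter Gardens  | Davis 
The Long Road   | Scott 
Empty Rooms     | Scott 
Northern Lights | Scott 
River Crossing  | Allen 
Silent Waters   | Allen 


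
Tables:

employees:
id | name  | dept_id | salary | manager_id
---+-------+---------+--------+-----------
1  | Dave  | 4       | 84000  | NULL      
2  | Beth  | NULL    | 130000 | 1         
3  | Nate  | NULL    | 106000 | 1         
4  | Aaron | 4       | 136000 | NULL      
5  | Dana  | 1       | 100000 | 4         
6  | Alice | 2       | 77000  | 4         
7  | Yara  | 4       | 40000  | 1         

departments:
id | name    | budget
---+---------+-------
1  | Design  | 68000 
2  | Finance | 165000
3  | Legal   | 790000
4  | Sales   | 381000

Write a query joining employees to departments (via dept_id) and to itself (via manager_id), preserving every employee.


Two LEFT JOINs from the same base table employees: one to departments via dept_id, one to employees itself via manager_id. Both are LEFT so every employee is preserved.
Match against departments:
  - employee 1 (Dave): dept_id=4 -> matches Sales
  - employee 2 (Beth): dept_id=NULL, no match -> kept with NULL
  - employee 3 (Nate): dept_id=NULL, no match -> kept with NULL
  - employee 4 (Aaron): dept_id=4 -> matches Sales
  - employee 5 (Dana): dept_id=1 -> matches Design
  - employee 6 (Alice): dept_id=2 -> matches Finance
  - employee 7 (Yara): dept_id=4 -> matches Sales
Match against employees (self):
  - employee 1 (Dave): manager_id=NULL -> NULL
  - employee 2 (Beth): manager_id=1 -> Dave
  - employee 3 (Nate): manager_id=1 -> Dave
  - employee 4 (Aaron): manager_id=NULL -> NULL
  - employee 5 (Dana): manager_id=4 -> Aaron
  - employee 6 (Alice): manager_id=4 -> Aaron
  - employee 7 (Yara): manager_id=1 -> Dave

SQL:
SELECT a.name, b.name AS department, c.name AS manager
FROM employees a
LEFT JOIN departments b ON a.dept_id = b.id
LEFT JOIN employees c ON a.manager_id = c.id

Result:
name  | department | manager
------+------------+--------
Dave  | Sales      | NULL   
Beth  | NULL       | Dave   
Nate  | NULL       | Dave   
Aaron | Sales      | NULL   
Dana  | Design     | Aaron  
Alice | Finance    | Aaron  
Yara  | Sales      | Dave   


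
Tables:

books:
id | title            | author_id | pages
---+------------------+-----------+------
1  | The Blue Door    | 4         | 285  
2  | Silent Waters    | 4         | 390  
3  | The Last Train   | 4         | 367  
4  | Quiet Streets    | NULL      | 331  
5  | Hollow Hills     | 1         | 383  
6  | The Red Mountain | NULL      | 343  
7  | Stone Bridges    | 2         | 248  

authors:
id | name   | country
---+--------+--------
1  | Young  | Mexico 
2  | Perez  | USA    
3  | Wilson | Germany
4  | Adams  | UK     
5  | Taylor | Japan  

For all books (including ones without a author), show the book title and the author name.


LEFT JOIN keeps every row from books (the left table); where author_id has no match in authors, the author columns become NULL. Walk through each book:
  - book 1 (The Blue Door): author_id=4 -> matches Adams
  - book 2 (Silent Waters): author_id=4 -> matches Adams
  - book 3 (The Last Train): author_id=4 -> matches Adams
  - book 4 (Quiet Streets): author_id=NULL, no match -> kept with NULL
  - book 5 (Hollow Hills): author_id=1 -> matches Young
  - book 6 (The Red Mountain): author_id=NULL, no match -> kept with NULL
  - book 7 (Stone Bridges): author_id=2 -> matches Perez
All 7 rows appear; 2 have NULL author.

SQL:
SELECT a.title, b.name AS author
FROM books a
LEFT JOIN authors b ON a.author_id = b.id

Result:
title            | author
-----------------+-------
The Blue Door    | Adams 
Silent Waters    | Adams 
The Last Train   | Adams 
Quiet Streets    | NULL  
Hollow Hills     | Young 
The Red Mountain | NULL  
Stone Bridges    | Perez 


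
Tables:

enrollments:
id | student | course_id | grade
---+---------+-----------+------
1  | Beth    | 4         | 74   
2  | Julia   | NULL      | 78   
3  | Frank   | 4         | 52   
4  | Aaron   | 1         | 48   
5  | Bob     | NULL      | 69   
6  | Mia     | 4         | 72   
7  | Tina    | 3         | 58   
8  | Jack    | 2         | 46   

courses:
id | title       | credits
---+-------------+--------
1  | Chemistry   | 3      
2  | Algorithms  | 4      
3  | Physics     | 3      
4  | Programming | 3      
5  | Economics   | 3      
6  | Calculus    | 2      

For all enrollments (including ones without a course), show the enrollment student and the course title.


LEFT JOIN keeps every row from enrollments (the left table); where course_id has no match in courses, the course columns become NULL. Walk through each enrollment:
  - enrollment 1 (Beth): course_id=4 -> matches Programming
  - enrollment 2 (Julia): course_id=NULL, no match -> kept with NULL
  - enrollment 3 (Frank): course_id=4 -> matches Programming
  - enrollment 4 (Aaron): course_id=1 -> matches Chemistry
  - enrollment 5 (Bob): course_id=NULL, no match -> kept with NULL
  - enrollment 6 (Mia): course_id=4 -> matches Programming
  - enrollment 7 (Tina): course_id=3 -> matches Physics
  - enrollment 8 (Jack): course_id=2 -> matches Algorithms
All 8 rows appear; 2 have NULL course.

SQL:
SELECT a.student, b.title AS course
FROM enrollments a
LEFT JOIN courses b ON a.course_id = b.id

Result:
student | course     
--------+------------
Beth    | Programming
Julia   | NULL       
Frank   | Programming
Aaron   | Chemistry  
Bob     | NULL       
Mia     | Programming
Tina    | Physics    
Jack    | Algorithms 


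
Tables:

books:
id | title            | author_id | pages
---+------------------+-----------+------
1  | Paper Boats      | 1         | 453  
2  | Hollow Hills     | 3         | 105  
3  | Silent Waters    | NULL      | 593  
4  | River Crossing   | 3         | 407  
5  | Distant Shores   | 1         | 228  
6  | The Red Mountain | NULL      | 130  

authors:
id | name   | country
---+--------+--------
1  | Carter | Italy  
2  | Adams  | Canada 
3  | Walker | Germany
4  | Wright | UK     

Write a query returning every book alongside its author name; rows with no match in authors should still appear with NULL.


LEFT JOIN keeps every row from books (the left table); where author_id has no match in authors, the author columns become NULL. Walk through each book:
  - book 1 (Paper Boats): author_id=1 -> matches Carter
  - book 2 (Hollow Hills): author_id=3 -> matches Walker
  - book 3 (Silent Waters): author_id=NULL, no match -> kept with NULL
  - book 4 (River Crossing): author_id=3 -> matches Walker
  - book 5 (Distant Shores): author_id=1 -> matches Carter
  - book 6 (The Red Mountain): author_id=NULL, no match -> kept with NULL
All 6 rows appear; 2 have NULL author.

SQL:
SELECT a.title, b.name AS author
FROM books a
LEFT JOIN authors b ON a.author_id = b.id

Result:
title            | author
-----------------+-------
Paper Boats      | Carter
Hollow Hills     | Walker
Silent Waters    | NULL  
River Crossing   | Walker
Distant Shores   | Carter
The Red Mountain | NULL  


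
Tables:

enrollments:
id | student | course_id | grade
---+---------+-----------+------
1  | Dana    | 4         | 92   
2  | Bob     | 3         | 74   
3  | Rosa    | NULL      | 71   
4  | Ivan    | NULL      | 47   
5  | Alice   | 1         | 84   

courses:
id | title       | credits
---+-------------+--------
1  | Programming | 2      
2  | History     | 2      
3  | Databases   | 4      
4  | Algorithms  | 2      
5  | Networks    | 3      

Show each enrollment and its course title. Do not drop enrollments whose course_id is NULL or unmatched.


LEFT JOIN keeps every row from enrollments (the left table); where course_id has no match in courses, the course columns become NULL. Walk through each enrollment:
  - enrollment 1 (Dana): course_id=4 -> matches Algorithms
  - enrollment 2 (Bob): course_id=3 -> matches Databases
  - enrollment 3 (Rosa): course_id=NULL, no match -> kept with NULL
  - enrollment 4 (Ivan): course_id=NULL, no match -> kept with NULL
  - enrollment 5 (Alice): course_id=1 -> matches Programming
All 5 rows appear; 2 have NULL course.

SQL:
SELECT a.student, b.title AS course
FROM enrollments a
LEFT JOIN courses b ON a.course_id = b.id

Result:
student | course     
--------+------------
Dana    | Algorithms 
Bob     | Databases  
Rosa    | NULL       
Ivan    | NULL       
Alice   | Programming


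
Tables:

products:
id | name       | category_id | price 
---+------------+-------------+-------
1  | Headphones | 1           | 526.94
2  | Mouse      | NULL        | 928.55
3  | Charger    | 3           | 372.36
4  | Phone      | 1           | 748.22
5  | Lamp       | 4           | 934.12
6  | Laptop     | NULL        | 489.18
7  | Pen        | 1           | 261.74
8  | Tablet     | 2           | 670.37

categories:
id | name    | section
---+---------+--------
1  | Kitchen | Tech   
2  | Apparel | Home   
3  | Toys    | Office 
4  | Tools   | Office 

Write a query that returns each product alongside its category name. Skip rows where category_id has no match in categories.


INNER JOIN keeps only products rows whose category_id matches an id in categories. Walk through each product:
  - product 1 (Headphones): category_id=1 -> matches Kitchen
  - product 2 (Mouse): category_id=NULL, no match -> dropped
  - product 3 (Charger): category_id=3 -> matches Toys
  - product 4 (Phone): category_id=1 -> matches Kitchen
  - product 5 (Lamp): category_id=4 -> matches Tools
  - product 6 (Laptop): category_id=NULL, no match -> dropped
  - product 7 (Pen): category_id=1 -> matches Kitchen
  - product 8 (Tablet): category_id=2 -> matches Apparel
So 2 of 8 rows are dropped.

SQL:
SELECT a.name, b.name AS category
FROM products a
INNER JOIN categories b ON a.category_id = b.id

Result:
name       | category
-----------+---------
Headphones | Kitchen 
Charger    | Toys    
Phone      | Kitchen 
Lamp       | Tools   
Pen        | Kitchen 
Tablet     | Apparel 


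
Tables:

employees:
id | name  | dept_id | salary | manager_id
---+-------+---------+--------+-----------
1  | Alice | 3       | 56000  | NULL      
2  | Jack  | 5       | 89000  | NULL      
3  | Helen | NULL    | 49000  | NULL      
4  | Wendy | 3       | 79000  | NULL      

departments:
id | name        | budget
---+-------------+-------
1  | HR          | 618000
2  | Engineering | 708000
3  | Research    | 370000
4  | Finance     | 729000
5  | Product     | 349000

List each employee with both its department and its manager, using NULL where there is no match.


Two LEFT JOINs from the same base table employees: one to departments via dept_id, one to employees itself via manager_id. Both are LEFT so every employee is preserved.
Match against departments:
  - employee 1 (Alice): dept_id=3 -> matches Research
  - employee 2 (Jack): dept_id=5 -> matches Product
  - employee 3 (Helen): dept_id=NULL, no match -> kept with NULL
  - employee 4 (Wendy): dept_id=3 -> matches Research
Match against employees (self):
  - employee 1 (Alice): manager_id=NULL -> NULL
  - employee 2 (Jack): manager_id=NULL -> NULL
  - employee 3 (Helen): manager_id=NULL -> NULL
  - employee 4 (Wendy): manager_id=NULL -> NULL

SQL:
SELECT a.name, b.name AS department, c.name AS manager
FROM employees a
LEFT JOIN departments b ON a.dept_id = b.id
LEFT JOIN employees c ON a.manager_id = c.id

Result:
name  | department | manager
------+------------+--------
Alice | Research   | NULL   
Jack  | Product    | NULL   
Helen | NULL       | NULL   
Wendy | Research   | NULL   


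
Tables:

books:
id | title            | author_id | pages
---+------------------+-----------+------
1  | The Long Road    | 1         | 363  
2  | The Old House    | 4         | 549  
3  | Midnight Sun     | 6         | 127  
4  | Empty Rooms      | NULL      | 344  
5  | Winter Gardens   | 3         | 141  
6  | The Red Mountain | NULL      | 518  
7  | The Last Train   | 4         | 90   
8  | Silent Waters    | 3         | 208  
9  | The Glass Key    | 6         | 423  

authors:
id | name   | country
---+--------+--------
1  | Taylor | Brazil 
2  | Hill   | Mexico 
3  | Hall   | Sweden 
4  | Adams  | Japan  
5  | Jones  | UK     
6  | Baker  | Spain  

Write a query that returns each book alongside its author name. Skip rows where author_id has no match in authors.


INNER JOIN keeps only books rows whose author_id matches an id in authors. Walk through each book:
  - book 1 (The Long Road): author_id=1 -> matches Taylor
  - book 2 (The Old House): author_id=4 -> matches Adams
  - book 3 (Midnight Sun): author_id=6 -> matches Baker
  - book 4 (Empty Rooms): author_id=NULL, no match -> dropped
  - book 5 (Winter Gardens): author_id=3 -> matches Hall
  - book 6 (The Red Mountain): author_id=NULL, no match -> dropped
  - book 7 (The Last Train): author_id=4 -> matches Adams
  - book 8 (Silent Waters): author_id=3 -> matches Hall
  - book 9 (The Glass Key): author_id=6 -> matches Baker
So 2 of 9 rows are dropped.

SQL:
SELECT a.title, b.name AS author
FROM books a
INNER JOIN authors b ON a.author_id = b.id

Result:
title          | author
---------------+-------
The Long Road  | Taylor
The Old House  | Adams 
Midnight Sun   | Baker 
Winter Gardens | Hall  
The Last Train | Adams 
Silent Waters  | Hall  
The Glass Key  | Baker 


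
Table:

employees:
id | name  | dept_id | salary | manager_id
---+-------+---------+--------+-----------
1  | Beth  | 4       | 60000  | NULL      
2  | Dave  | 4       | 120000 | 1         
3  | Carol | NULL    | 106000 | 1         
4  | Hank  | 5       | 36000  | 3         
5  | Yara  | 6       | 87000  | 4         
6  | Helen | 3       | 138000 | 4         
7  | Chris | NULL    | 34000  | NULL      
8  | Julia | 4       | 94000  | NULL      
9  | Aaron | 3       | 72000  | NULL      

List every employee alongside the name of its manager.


This is a self-join: employees is joined to a second copy of itself, matching each row's manager_id to another row's id. Use LEFT JOIN so rows with manager_id=NULL are kept.
  - employee 1 (Beth): manager_id=NULL -> NULL
  - employee 2 (Dave): manager_id=1 -> Beth
  - employee 3 (Carol): manager_id=1 -> Beth
  - employee 4 (Hank): manager_id=3 -> Carol
  - employee 5 (Yara): manager_id=4 -> Hank
  - employee 6 (Helen): manager_id=4 -> Hank
  - employee 7 (Chris): manager_id=NULL -> NULL
  - employee 8 (Julia): manager_id=NULL -> NULL
  - employee 9 (Aaron): manager_id=NULL -> NULL

SQL:
SELECT a.name AS item, b.name AS manager
FROM employees a
LEFT JOIN employees b ON a.manager_id = b.id

Result:
item  | manager
------+--------
Beth  | NULL   
Dave  | Beth   
Carol | Beth   
Hank  | Carol  
Yara  | Hank   
Helen | Hank   
Chris | NULL   
Julia | NULL   
Aaron | NULL   


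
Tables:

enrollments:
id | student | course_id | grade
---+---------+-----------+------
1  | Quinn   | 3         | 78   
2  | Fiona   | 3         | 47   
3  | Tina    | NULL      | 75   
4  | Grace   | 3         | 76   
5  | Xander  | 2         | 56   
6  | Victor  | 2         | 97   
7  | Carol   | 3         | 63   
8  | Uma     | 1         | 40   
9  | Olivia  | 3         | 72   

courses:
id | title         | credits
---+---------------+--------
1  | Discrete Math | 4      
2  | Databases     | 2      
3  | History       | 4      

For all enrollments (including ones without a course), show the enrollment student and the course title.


LEFT JOIN keeps every row from enrollments (the left table); where course_id has no match in courses, the course columns become NULL. Walk through each enrollment:
  - enrollment 1 (Quinn): course_id=3 -> matches History
  - enrollment 2 (Fiona): course_id=3 -> matches History
  - enrollment 3 (Tina): course_id=NULL, no match -> kept with NULL
  - enrollment 4 (Grace): course_id=3 -> matches History
  - enrollment 5 (Xander): course_id=2 -> matches Databases
  - enrollment 6 (Victor): course_id=2 -> matches Databases
  - enrollment 7 (Carol): course_id=3 -> matches History
  - enrollment 8 (Uma): course_id=1 -> matches Discrete Math
  - enrollment 9 (Olivia): course_id=3 -> matches History
All 9 rows appear; 1 has NULL course.

SQL:
SELECT a.student, b.title AS course
FROM enrollments a
LEFT JOIN courses b ON a.course_id = b.id

Result:
student | course       
--------+--------------
Quinn   | History      
Fiona   | History      
Tina    | NULL         
Grace   | History      
Xander  | Databases    
Victor  | Databases    
Carol   | History      
Uma     | Discrete Math
Olivia  | History      


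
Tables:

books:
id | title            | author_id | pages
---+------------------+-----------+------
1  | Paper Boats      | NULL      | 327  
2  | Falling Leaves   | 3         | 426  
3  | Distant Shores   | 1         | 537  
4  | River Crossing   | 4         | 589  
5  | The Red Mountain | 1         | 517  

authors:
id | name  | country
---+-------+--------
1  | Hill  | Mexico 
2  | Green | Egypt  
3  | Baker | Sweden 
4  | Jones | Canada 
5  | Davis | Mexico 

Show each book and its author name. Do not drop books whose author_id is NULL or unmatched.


LEFT JOIN keeps every row from books (the left table); where author_id has no match in authors, the author columns become NULL. Walk through each book:
  - book 1 (Paper Boats): author_id=NULL, no match -> kept with NULL
  - book 2 (Falling Leaves): author_id=3 -> matches Baker
  - book 3 (Distant Shores): author_id=1 -> matches Hill
  - book 4 (River Crossing): author_id=4 -> matches Jones
  - book 5 (The Red Mountain): author_id=1 -> matches Hill
All 5 rows appear; 1 has NULL author.

SQL:
SELECT a.title, b.name AS author
FROM books a
LEFT JOIN authors b ON a.author_id = b.id

Result:
title            | author
-----------------+-------
Paper Boats      | NULL  
Falling Leaves   | Baker 
Distant Shores   | Hill  
River Crossing   | Jones 
The Red Mountain | Hill  


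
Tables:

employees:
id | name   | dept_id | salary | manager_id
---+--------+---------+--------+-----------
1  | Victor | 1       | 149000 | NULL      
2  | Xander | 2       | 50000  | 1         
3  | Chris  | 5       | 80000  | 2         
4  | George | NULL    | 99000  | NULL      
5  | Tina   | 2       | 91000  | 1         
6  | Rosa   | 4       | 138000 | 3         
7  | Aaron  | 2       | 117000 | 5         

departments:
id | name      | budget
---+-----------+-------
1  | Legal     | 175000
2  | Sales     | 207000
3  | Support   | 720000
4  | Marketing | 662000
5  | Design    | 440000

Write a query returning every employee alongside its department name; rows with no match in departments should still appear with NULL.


LEFT JOIN keeps every row from employees (the left table); where dept_id has no match in departments, the department columns become NULL. Walk through each employee:
  - employee 1 (Victor): dept_id=1 -> matches Legal
  - employee 2 (Xander): dept_id=2 -> matches Sales
  - employee 3 (Chris): dept_id=5 -> matches Design
  - employee 4 (George): dept_id=NULL, no match -> kept with NULL
  - employee 5 (Tina): dept_id=2 -> matches Sales
  - employee 6 (Rosa): dept_id=4 -> matches Marketing
  - employee 7 (Aaron): dept_id=2 -> matches Sales
All 7 rows appear; 1 has NULL department.

SQL:
SELECT a.name, b.name AS department
FROM employees a
LEFT JOIN departments b ON a.dept_id = b.id

Result:
name   | department
-------+-----------
Victor | Legal     
Xander | Sales     
Chris  | Design    
George | NULL      
Tina   | Sales     
Rosa   | Marketing 
Aaron  | Sales     


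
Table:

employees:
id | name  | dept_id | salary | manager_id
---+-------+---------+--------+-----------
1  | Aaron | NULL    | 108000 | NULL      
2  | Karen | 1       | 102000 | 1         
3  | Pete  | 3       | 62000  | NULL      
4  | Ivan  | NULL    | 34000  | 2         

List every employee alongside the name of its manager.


This is a self-join: employees is joined to a second copy of itself, matching each row's manager_id to another row's id. Use LEFT JOIN so rows with manager_id=NULL are kept.
  - employee 1 (Aaron): manager_id=NULL -> NULL
  - employee 2 (Karen): manager_id=1 -> Aaron
  - employee 3 (Pete): manager_id=NULL -> NULL
  - employee 4 (Ivan): manager_id=2 -> Karen

SQL:
SELECT a.name AS item, b.name AS manager
FROM employees a
LEFT JOIN employees b ON a.manager_id = b.id

Result:
item  | manager
------+--------
Aaron | NULL   
Karen | Aaron  
Pete  | NULL   
Ivan  | Karen  


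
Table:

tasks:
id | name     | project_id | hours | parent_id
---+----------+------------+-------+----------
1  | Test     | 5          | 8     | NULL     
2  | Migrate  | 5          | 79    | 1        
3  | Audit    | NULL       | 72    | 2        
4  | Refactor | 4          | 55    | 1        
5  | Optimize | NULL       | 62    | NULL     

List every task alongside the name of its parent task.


This is a self-join: tasks is joined to a second copy of itself, matching each row's parent_id to another row's id. Use LEFT JOIN so rows with parent_id=NULL are kept.
  - task 1 (Test): parent_id=NULL -> NULL
  - task 2 (Migrate): parent_id=1 -> Test
  - task 3 (Audit): parent_id=2 -> Migrate
  - task 4 (Refactor): parent_id=1 -> Test
  - task 5 (Optimize): parent_id=NULL -> NULL

SQL:
SELECT a.name AS item, b.name AS parent
FROM tasks a
LEFT JOIN tasks b ON a.parent_id = b.id

Result:
item     | parent 
---------+--------
Test     | NULL   
Migrate  | Test   
Audit    | Migrate
Refactor | Test   
Optimize | NULL   


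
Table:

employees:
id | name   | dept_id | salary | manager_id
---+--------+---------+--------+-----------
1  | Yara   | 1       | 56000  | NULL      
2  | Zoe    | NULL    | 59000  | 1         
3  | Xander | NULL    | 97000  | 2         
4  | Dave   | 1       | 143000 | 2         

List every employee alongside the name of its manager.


This is a self-join: employees is joined to a second copy of itself, matching each row's manager_id to another row's id. Use LEFT JOIN so rows with manager_id=NULL are kept.
  - employee 1 (Yara): manager_id=NULL -> NULL
  - employee 2 (Zoe): manager_id=1 -> Yara
  - employee 3 (Xander): manager_id=2 -> Zoe
  - employee 4 (Dave): manager_id=2 -> Zoe

SQL:
SELECT a.name AS item, b.name AS manager
FROM employees a
LEFT JOIN employees b ON a.manager_id = b.id

Result:
item   | manager
-------+--------
Yara   | NULL   
Zoe    | Yara   
Xander | Zoe    
Dave   | Zoe    


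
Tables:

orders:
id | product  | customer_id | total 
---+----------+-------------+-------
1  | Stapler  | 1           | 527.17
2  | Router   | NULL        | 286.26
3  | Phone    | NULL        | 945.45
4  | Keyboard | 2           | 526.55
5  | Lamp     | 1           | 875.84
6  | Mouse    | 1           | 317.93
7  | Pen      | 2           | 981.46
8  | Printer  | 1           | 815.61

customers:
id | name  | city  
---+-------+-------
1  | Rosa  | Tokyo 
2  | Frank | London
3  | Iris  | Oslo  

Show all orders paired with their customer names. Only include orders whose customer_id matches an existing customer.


INNER JOIN keeps only orders rows whose customer_id matches an id in customers. Walk through each order:
  - order 1 (Stapler): customer_id=1 -> matches Rosa
  - order 2 (Router): customer_id=NULL, no match -> dropped
  - order 3 (Phone): customer_id=NULL, no match -> dropped
  - order 4 (Keyboard): customer_id=2 -> matches Frank
  - order 5 (Lamp): customer_id=1 -> matches Rosa
  - order 6 (Mouse): customer_id=1 -> matches Rosa
  - order 7 (Pen): customer_id=2 -> matches Frank
  - order 8 (Printer): customer_id=1 -> matches Rosa
So 2 of 8 rows are dropped.

SQL:
SELECT a.product, b.name AS customer
FROM orders a
INNER JOIN customers b ON a.customer_id = b.id

Result:
product  | customer
---------+---------
Stapler  | Rosa    
Keyboard | Frank   
Lamp     | Rosa    
Mouse    | Rosa    
Pen      | Frank   
Printer  | Rosa    


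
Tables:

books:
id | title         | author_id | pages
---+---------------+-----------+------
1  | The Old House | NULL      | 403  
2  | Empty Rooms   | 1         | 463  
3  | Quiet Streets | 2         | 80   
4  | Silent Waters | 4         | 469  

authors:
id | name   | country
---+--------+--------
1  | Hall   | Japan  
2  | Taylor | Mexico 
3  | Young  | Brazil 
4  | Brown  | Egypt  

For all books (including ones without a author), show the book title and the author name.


LEFT JOIN keeps every row from books (the left table); where author_id has no match in authors, the author columns become NULL. Walk through each book:
  - book 1 (The Old House): author_id=NULL, no match -> kept with NULL
  - book 2 (Empty Rooms): author_id=1 -> matches Hall
  - book 3 (Quiet Streets): author_id=2 -> matches Taylor
  - book 4 (Silent Waters): author_id=4 -> matches Brown
All 4 rows appear; 1 has NULL author.

SQL:
SELECT a.title, b.name AS author
FROM books a
LEFT JOIN authors b ON a.author_id = b.id

Result:
title         | author
--------------+-------
The Old House | NULL  
Empty Rooms   | Hall  
Quiet Streets | Taylor
Silent Waters | Brown 


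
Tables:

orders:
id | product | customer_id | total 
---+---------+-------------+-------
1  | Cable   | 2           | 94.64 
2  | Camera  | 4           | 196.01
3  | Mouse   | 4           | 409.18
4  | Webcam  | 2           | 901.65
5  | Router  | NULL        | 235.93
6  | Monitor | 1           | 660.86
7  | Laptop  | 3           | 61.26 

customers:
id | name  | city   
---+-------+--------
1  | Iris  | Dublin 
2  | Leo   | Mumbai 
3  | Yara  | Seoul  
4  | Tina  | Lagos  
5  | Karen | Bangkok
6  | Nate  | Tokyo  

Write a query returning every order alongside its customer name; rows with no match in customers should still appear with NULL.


LEFT JOIN keeps every row from orders (the left table); where customer_id has no match in customers, the customer columns become NULL. Walk through each order:
  - order 1 (Cable): customer_id=2 -> matches Leo
  - order 2 (Camera): customer_id=4 -> matches Tina
  - order 3 (Mouse): customer_id=4 -> matches Tina
  - order 4 (Webcam): customer_id=2 -> matches Leo
  - order 5 (Router): customer_id=NULL, no match -> kept with NULL
  - order 6 (Monitor): customer_id=1 -> matches Iris
  - order 7 (Laptop): customer_id=3 -> matches Yara
All 7 rows appear; 1 has NULL customer.

SQL:
SELECT a.product, b.name AS customer
FROM orders a
LEFT JOIN customers b ON a.customer_id = b.id

Result:
product | customer
--------+---------
Cable   | Leo     
Camera  | Tina    
Mouse   | Tina    
Webcam  | Leo     
Router  | NULL    
Monitor | Iris    
Laptop  | Yara    


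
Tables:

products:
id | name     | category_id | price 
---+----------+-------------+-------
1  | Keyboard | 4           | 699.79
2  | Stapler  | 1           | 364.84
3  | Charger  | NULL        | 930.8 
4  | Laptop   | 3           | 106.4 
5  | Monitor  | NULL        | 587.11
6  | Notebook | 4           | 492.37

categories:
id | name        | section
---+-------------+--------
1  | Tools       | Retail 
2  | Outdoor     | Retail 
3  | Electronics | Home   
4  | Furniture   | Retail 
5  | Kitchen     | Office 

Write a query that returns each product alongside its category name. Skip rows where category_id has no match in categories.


INNER JOIN keeps only products rows whose category_id matches an id in categories. Walk through each product:
  - product 1 (Keyboard): category_id=4 -> matches Furniture
  - product 2 (Stapler): category_id=1 -> matches Tools
  - product 3 (Charger): category_id=NULL, no match -> dropped
  - product 4 (Laptop): category_id=3 -> matches Electronics
  - product 5 (Monitor): category_id=NULL, no match -> dropped
  - product 6 (Notebook): category_id=4 -> matches Furniture
So 2 of 6 rows are dropped.

SQL:
SELECT a.name, b.name AS category
FROM products a
INNER JOIN categories b ON a.category_id = b.id

Result:
name     | category   
---------+------------
Keyboard | Furniture  
Stapler  | Tools      
Laptop   | Electronics
Notebook | Furniture  
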